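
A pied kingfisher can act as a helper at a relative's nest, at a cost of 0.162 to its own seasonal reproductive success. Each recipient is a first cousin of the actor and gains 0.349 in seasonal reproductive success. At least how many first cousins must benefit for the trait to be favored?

r to a first cousin = 1/8 (first cousins share one grandparent pair — two paths of length 4: r = 2·(1/2)^4 = 1/8).
Hamilton's rule: n·r·B > C  ⇒  n > C/(r·B) = 0.162/(0.125·0.349) = 3.713.
The smallest integer exceeding 3.713 is 4.

4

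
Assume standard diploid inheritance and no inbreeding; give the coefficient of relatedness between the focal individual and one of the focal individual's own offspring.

Each parent–offspring link contributes a factor of 1/2, and independent paths through distinct common ancestors add.
One parent–offspring link: r = (1/2)^1 = 1/2.

0.5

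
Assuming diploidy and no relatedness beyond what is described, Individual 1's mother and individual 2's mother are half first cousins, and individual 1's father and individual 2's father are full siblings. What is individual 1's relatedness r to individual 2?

Independent pedigree routes through distinct common ancestors add.
Individual 1 and individual 2 are related in two ways: half second cousins through their mothers (r = 1/64) and first cousins through their fathers (r = 1/8).
r = 1/64 + 1/8 = 9/64 = 0.140625.

0.140625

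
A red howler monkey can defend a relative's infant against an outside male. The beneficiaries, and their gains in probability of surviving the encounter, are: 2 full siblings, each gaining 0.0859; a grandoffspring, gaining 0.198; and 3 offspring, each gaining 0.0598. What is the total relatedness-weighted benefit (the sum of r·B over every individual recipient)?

0.2251

r to a full sibling = 1/2 (full sibs share both parents — two paths of length 2: r = 2·(1/2)^2 = 1/2).
r to a grandoffspring = 1/4 (two parent–offspring links: r = (1/2)^2 = 1/4).
r to an offspring = 1/2 (one parent–offspring link: r = (1/2)^1 = 1/2).
Summing one r·B term per recipient: 2·0.5·0.0859 + 1·0.25·0.198 + 3·0.5·0.0598 = 0.2251.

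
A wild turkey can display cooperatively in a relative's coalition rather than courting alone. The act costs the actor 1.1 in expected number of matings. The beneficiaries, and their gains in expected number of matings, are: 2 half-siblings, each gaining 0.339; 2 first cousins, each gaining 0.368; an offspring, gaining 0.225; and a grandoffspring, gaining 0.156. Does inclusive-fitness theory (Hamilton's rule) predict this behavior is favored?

No

Hamilton's rule: the trait is favored when the sum of r·B over every recipient exceeds the actor's cost C.
r to a half-sibling = 1/4 (half-sibs share one parent — one path of length 2: r = (1/2)^2 = 1/4).
r to a first cousin = 0.125 (first cousins share one grandparent pair — two paths of length 4: r = 2·(1/2)^4 = 1/8).
r to an offspring = 0.5 (one parent–offspring link: r = (1/2)^1 = 1/2).
r to a grandoffspring = 0.25 (two parent–offspring links: r = (1/2)^2 = 1/4).
Summing one r·B term per recipient: 2·0.25·0.339 + 2·0.125·0.368 + 1·0.5·0.225 + 1·0.25·0.156 = 0.413.
0.413 < 1.1: the indirect benefit is less than the cost.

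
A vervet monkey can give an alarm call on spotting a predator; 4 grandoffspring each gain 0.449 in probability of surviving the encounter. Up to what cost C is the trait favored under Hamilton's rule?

0.449

r to a grandoffspring = 0.25 (two parent–offspring links: r = (1/2)^2 = 1/4).
Hamilton's rule: n·r·B > C, so the trait is favored while C < n·r·B = 4·0.25·0.449 = 0.449.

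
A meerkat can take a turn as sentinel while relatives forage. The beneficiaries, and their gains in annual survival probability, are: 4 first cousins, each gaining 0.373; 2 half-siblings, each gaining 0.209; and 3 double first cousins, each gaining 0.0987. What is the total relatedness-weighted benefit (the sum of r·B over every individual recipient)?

r to a first cousin = 0.125 (first cousins share one grandparent pair — two paths of length 4: r = 2·(1/2)^4 = 1/8).
r to a half-sibling = 0.25 (half-sibs share one parent — one path of length 2: r = (1/2)^2 = 1/4).
r to a double first cousin = 1/4 (double first cousins share both grandparent pairs — four paths of length 4: r = 4·(1/2)^4 = 1/4).
Summing one r·B term per recipient: 4·0.125·0.373 + 2·0.25·0.209 + 3·0.25·0.0987 = 0.365025.

0.365025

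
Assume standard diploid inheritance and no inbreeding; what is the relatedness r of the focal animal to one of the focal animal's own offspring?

Each parent–offspring link contributes a factor of 1/2, and independent paths through distinct common ancestors add.
One parent–offspring link: r = (1/2)^1 = 1/2.

0.5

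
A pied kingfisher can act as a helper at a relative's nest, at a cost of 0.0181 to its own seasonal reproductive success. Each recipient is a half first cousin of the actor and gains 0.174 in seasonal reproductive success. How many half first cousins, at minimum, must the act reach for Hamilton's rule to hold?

r to a half first cousin = 0.0625 (half first cousins share one grandparent — one path of length 4: r = (1/2)^4 = 1/16).
Hamilton's rule: n·r·B > C  ⇒  n > C/(r·B) = 0.0181/(0.0625·0.174) = 1.664.
The smallest integer exceeding 1.664 is 2.

2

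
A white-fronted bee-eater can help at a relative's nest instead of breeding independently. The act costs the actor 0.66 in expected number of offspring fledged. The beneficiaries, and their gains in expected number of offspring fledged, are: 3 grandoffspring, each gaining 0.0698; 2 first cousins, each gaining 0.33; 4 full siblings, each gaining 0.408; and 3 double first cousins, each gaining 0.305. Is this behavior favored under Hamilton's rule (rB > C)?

Hamilton's rule: the trait is favored when the sum of r·B over every recipient exceeds the actor's cost C.
r to a grandoffspring = 0.25 (two parent–offspring links: r = (1/2)^2 = 1/4).
r to a first cousin = 0.125 (first cousins share one grandparent pair — two paths of length 4: r = 2·(1/2)^4 = 1/8).
r to a full sibling = 1/2 (full sibs share both parents — two paths of length 2: r = 2·(1/2)^2 = 1/2).
r to a double first cousin = 0.25 (double first cousins share both grandparent pairs — four paths of length 4: r = 4·(1/2)^4 = 1/4).
Summing one r·B term per recipient: 3·0.25·0.0698 + 2·0.125·0.33 + 4·0.5·0.408 + 3·0.25·0.305 = 1.1796.
1.1796 > 0.66: the indirect benefit exceeds the cost.

Yes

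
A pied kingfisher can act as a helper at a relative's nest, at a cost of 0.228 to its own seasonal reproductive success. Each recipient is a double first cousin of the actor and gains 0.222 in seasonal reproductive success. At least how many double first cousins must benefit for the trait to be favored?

5

r to a double first cousin = 1/4 (double first cousins share both grandparent pairs — four paths of length 4: r = 4·(1/2)^4 = 1/4).
Hamilton's rule: n·r·B > C  ⇒  n > C/(r·B) = 0.228/(0.25·0.222) = 4.108.
The smallest integer exceeding 4.108 is 5.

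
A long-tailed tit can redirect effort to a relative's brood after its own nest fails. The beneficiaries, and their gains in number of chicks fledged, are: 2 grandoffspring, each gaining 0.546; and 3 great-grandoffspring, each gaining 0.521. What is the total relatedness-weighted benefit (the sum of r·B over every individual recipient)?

0.468375

r to a grandoffspring = 0.25 (two parent–offspring links: r = (1/2)^2 = 1/4).
r to a great-grandoffspring = 1/8 (three parent–offspring links: r = (1/2)^3 = 1/8).
Summing one r·B term per recipient: 2·0.25·0.546 + 3·0.125·0.521 = 0.468375.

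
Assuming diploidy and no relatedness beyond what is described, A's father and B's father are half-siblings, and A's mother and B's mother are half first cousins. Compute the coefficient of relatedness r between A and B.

With two independent routes of shared ancestry, r is the sum of the two contributions.
A and B are related in two ways: half first cousins through their fathers (r = 1/16) and half second cousins through their mothers (r = 1/64).
r = 1/16 + 1/64 = 5/64 = 0.078125.

0.078125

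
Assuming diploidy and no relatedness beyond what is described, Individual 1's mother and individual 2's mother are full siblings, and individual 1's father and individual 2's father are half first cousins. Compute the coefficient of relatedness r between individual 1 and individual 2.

With two independent routes of shared ancestry, r is the sum of the two contributions.
Individual 1 and individual 2 are related in two ways: first cousins through their mothers (r = 1/8) and half second cousins through their fathers (r = 1/64).
r = 1/8 + 1/64 = 9/64 = 0.140625.

0.140625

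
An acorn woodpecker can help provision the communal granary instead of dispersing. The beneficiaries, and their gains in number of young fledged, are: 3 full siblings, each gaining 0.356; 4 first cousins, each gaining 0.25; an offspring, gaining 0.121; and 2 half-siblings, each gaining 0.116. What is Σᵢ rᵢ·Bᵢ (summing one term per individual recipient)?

r to a full sibling = 1/2 (full sibs share both parents — two paths of length 2: r = 2·(1/2)^2 = 1/2).
r to a first cousin = 0.125 (first cousins share one grandparent pair — two paths of length 4: r = 2·(1/2)^4 = 1/8).
r to an offspring = 1/2 (one parent–offspring link: r = (1/2)^1 = 1/2).
r to a half-sibling = 1/4 (half-sibs share one parent — one path of length 2: r = (1/2)^2 = 1/4).
Summing one r·B term per recipient: 3·0.5·0.356 + 4·0.125·0.25 + 1·0.5·0.121 + 2·0.25·0.116 = 0.7775.

0.7775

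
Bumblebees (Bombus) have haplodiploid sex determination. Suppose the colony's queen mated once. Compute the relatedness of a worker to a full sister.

Haplodiploid full sisters inherit their father's entire haploid genome identically (contributing 1/2) and on average half of their mother's contribution (1/2 · 1/2 = 1/4); r = 1/2 + 1/4 = 3/4.

0.75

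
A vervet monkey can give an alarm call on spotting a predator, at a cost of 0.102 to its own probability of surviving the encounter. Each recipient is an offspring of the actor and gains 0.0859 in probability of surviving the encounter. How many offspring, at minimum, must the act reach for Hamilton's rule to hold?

r to an offspring = 1/2 (one parent–offspring link: r = (1/2)^1 = 1/2).
Hamilton's rule: n·r·B > C  ⇒  n > C/(r·B) = 0.102/(0.5·0.0859) = 2.375.
The smallest integer exceeding 2.375 is 3.

3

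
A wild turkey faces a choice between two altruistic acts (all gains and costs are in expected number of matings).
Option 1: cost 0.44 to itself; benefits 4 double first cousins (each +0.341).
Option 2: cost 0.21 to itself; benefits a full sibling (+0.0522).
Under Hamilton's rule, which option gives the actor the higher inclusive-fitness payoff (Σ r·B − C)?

Option 1: r to a double first cousin = 0.25.
Option 1: Σ r·B − C = (4·0.25·0.341) − 0.44 = -0.099.
Option 2: r to a full sibling = 0.5.
Option 2: Σ r·B − C = (1·0.5·0.0522) − 0.21 = -0.1839.
Option 1 has the higher net inclusive-fitness payoff.

Option 1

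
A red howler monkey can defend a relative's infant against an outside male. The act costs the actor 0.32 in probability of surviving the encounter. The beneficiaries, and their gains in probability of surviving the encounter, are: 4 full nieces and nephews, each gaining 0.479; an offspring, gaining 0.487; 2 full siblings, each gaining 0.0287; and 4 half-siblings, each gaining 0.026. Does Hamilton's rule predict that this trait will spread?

Yes

Hamilton's rule: the trait is favored when the sum of r·B over every recipient exceeds the actor's cost C.
r to a full niece or nephew = 0.25 (full aunt/uncle↔niece/nephew: two paths of length 3 through the shared grandparent pair: r = 2·(1/2)^3 = 1/4).
r to an offspring = 1/2 (one parent–offspring link: r = (1/2)^1 = 1/2).
r to a full sibling = 1/2 (full sibs share both parents — two paths of length 2: r = 2·(1/2)^2 = 1/2).
r to a half-sibling = 1/4 (half-sibs share one parent — one path of length 2: r = (1/2)^2 = 1/4).
Summing one r·B term per recipient: 4·0.25·0.479 + 1·0.5·0.487 + 2·0.5·0.0287 + 4·0.25·0.026 = 0.7772.
0.7772 > 0.32: the indirect benefit exceeds the cost.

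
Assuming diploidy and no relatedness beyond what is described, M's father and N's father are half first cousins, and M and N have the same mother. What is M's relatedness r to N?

0.265625

Wright's path rule: contributions from independent ancestry routes add.
M and N are related in two ways: half second cousins through their fathers (r = 1/64) and half-sibs through their shared mother (r = 1/4).
r = 1/64 + 1/4 = 0.265625.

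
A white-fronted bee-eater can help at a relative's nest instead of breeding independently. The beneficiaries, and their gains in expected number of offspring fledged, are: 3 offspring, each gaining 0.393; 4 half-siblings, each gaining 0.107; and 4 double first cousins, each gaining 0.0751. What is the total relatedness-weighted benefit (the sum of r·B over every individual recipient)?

0.7716

r to an offspring = 1/2 (one parent–offspring link: r = (1/2)^1 = 1/2).
r to a half-sibling = 0.25 (half-sibs share one parent — one path of length 2: r = (1/2)^2 = 1/4).
r to a double first cousin = 1/4 (double first cousins share both grandparent pairs — four paths of length 4: r = 4·(1/2)^4 = 1/4).
Summing one r·B term per recipient: 3·0.5·0.393 + 4·0.25·0.107 + 4·0.25·0.0751 = 0.7716.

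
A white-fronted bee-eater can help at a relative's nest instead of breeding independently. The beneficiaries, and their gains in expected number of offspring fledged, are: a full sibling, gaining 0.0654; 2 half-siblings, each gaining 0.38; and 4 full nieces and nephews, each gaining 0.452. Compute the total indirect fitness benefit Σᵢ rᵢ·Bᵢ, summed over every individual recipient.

r to a full sibling = 1/2 (full sibs share both parents — two paths of length 2: r = 2·(1/2)^2 = 1/2).
r to a half-sibling = 1/4 (half-sibs share one parent — one path of length 2: r = (1/2)^2 = 1/4).
r to a full niece or nephew = 0.25 (full aunt/uncle↔niece/nephew: two paths of length 3 through the shared grandparent pair: r = 2·(1/2)^3 = 1/4).
Summing one r·B term per recipient: 1·0.5·0.0654 + 2·0.25·0.38 + 4·0.25·0.452 = 0.6747.

0.6747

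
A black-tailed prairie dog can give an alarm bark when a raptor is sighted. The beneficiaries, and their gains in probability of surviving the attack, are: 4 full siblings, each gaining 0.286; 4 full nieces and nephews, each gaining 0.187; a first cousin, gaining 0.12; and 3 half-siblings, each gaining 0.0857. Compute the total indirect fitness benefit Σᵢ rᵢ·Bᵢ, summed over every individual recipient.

r to a full sibling = 0.5 (full sibs share both parents — two paths of length 2: r = 2·(1/2)^2 = 1/2).
r to a full niece or nephew = 0.25 (full aunt/uncle↔niece/nephew: two paths of length 3 through the shared grandparent pair: r = 2·(1/2)^3 = 1/4).
r to a first cousin = 0.125 (first cousins share one grandparent pair — two paths of length 4: r = 2·(1/2)^4 = 1/8).
r to a half-sibling = 0.25 (half-sibs share one parent — one path of length 2: r = (1/2)^2 = 1/4).
Summing one r·B term per recipient: 4·0.5·0.286 + 4·0.25·0.187 + 1·0.125·0.12 + 3·0.25·0.0857 = 0.838275.

0.838275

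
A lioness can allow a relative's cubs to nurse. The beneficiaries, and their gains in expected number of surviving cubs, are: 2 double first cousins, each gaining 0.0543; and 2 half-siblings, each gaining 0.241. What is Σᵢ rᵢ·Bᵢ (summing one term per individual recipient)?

r to a double first cousin = 0.25 (double first cousins share both grandparent pairs — four paths of length 4: r = 4·(1/2)^4 = 1/4).
r to a half-sibling = 1/4 (half-sibs share one parent — one path of length 2: r = (1/2)^2 = 1/4).
Summing one r·B term per recipient: 2·0.25·0.0543 + 2·0.25·0.241 = 0.14765.

0.14765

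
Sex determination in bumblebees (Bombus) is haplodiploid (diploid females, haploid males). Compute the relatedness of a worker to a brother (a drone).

0.25

Her haploid brother carries none of their father's genes and a random half of their mother's genome; that half matches the maternal half of her own genome with probability 1/2: r = 1/2 · 1/2 = 1/4.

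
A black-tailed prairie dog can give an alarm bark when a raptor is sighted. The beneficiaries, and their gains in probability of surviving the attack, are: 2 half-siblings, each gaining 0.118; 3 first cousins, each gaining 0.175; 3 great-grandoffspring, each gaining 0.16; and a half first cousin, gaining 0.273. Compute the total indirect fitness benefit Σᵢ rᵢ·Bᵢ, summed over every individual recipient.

0.2016875

r to a half-sibling = 1/4 (half-sibs share one parent — one path of length 2: r = (1/2)^2 = 1/4).
r to a first cousin = 0.125 (first cousins share one grandparent pair — two paths of length 4: r = 2·(1/2)^4 = 1/8).
r to a great-grandoffspring = 1/8 (three parent–offspring links: r = (1/2)^3 = 1/8).
r to a half first cousin = 1/16 (half first cousins share one grandparent — one path of length 4: r = (1/2)^4 = 1/16).
Summing one r·B term per recipient: 2·0.25·0.118 + 3·0.125·0.175 + 3·0.125·0.16 + 1·0.0625·0.273 = 0.2016875.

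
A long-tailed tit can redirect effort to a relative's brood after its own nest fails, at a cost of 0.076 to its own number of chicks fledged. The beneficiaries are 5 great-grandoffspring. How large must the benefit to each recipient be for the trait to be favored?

0.1216

r to a great-grandoffspring = 1/8 (three parent–offspring links: r = (1/2)^3 = 1/8).
Hamilton's rule with n recipients of equal r: n·r·B > C, so B > C/(n·r) = 0.076/(5·0.125) = 0.1216.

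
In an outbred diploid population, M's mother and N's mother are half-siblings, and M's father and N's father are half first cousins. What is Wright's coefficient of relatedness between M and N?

Relatedness sums over independent paths through distinct common ancestors.
M and N are related in two ways: half first cousins through their mothers (r = 1/16) and half second cousins through their fathers (r = 1/64).
r = 1/16 + 1/64 = 0.078125.

0.078125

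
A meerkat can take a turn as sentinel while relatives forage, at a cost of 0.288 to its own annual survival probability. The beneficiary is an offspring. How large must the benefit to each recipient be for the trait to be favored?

r to an offspring = 0.5 (one parent–offspring link: r = (1/2)^1 = 1/2).
Hamilton's rule with n recipients of equal r: n·r·B > C, so B > C/(n·r) = 0.288/(1·0.5) = 0.576.

0.576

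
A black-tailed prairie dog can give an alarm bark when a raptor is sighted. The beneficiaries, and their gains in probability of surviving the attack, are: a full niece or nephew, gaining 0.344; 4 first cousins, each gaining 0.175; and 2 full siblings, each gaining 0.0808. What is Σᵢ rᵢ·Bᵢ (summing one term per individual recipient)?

r to a full niece or nephew = 1/4 (full aunt/uncle↔niece/nephew: two paths of length 3 through the shared grandparent pair: r = 2·(1/2)^3 = 1/4).
r to a first cousin = 0.125 (first cousins share one grandparent pair — two paths of length 4: r = 2·(1/2)^4 = 1/8).
r to a full sibling = 1/2 (full sibs share both parents — two paths of length 2: r = 2·(1/2)^2 = 1/2).
Summing one r·B term per recipient: 1·0.25·0.344 + 4·0.125·0.175 + 2·0.5·0.0808 = 0.2543.

0.2543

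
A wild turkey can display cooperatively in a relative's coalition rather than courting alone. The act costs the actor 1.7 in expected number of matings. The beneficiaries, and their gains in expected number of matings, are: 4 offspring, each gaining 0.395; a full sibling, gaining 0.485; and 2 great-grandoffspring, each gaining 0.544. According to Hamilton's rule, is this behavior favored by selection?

Hamilton's rule: the trait is favored when the sum of r·B over every recipient exceeds the actor's cost C.
r to an offspring = 0.5 (one parent–offspring link: r = (1/2)^1 = 1/2).
r to a full sibling = 1/2 (full sibs share both parents — two paths of length 2: r = 2·(1/2)^2 = 1/2).
r to a great-grandoffspring = 0.125 (three parent–offspring links: r = (1/2)^3 = 1/8).
Summing one r·B term per recipient: 4·0.5·0.395 + 1·0.5·0.485 + 2·0.125·0.544 = 1.1685.
1.1685 < 1.7: the indirect benefit is less than the cost.

No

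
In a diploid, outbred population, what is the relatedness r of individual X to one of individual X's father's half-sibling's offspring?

Each parent–offspring link contributes a factor of 1/2, and independent paths through distinct common ancestors add.
Half first cousins share one grandparent — one path of length 4: r = (1/2)^4 = 1/16.

0.0625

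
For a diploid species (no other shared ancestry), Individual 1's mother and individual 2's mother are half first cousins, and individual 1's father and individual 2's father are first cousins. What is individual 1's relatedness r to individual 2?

Independent pedigree routes through distinct common ancestors add.
Individual 1 and individual 2 are related in two ways: half second cousins through their mothers (r = 1/64) and second cousins through their fathers (r = 1/32).
r = 1/64 + 1/32 = 3/64 = 0.046875.

0.046875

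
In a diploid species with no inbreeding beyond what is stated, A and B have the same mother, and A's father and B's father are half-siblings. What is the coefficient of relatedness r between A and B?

0.3125

With two independent routes of shared ancestry, r is the sum of the two contributions.
A and B are related in two ways: half-sibs through their shared mother (r = 1/4) and half first cousins through their fathers (r = 1/16).
r = 1/4 + 1/16 = 0.3125.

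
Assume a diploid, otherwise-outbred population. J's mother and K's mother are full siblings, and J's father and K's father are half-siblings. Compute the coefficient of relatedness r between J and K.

0.1875

With two independent routes of shared ancestry, r is the sum of the two contributions.
J and K are related in two ways: first cousins through their mothers (r = 1/8) and half first cousins through their fathers (r = 1/16).
r = 1/8 + 1/16 = 0.1875.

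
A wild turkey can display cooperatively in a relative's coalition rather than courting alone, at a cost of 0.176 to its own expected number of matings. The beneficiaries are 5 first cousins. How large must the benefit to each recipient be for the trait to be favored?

0.2816

r to a first cousin = 1/8 (first cousins share one grandparent pair — two paths of length 4: r = 2·(1/2)^4 = 1/8).
Hamilton's rule with n recipients of equal r: n·r·B > C, so B > C/(n·r) = 0.176/(5·0.125) = 0.2816.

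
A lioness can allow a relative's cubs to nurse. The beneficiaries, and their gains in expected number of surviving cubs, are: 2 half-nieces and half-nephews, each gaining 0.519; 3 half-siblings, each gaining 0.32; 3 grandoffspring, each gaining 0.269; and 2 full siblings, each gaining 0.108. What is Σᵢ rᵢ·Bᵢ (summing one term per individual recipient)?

0.6795

r to a half-niece or half-nephew = 0.125 (half-aunt/uncle↔niece/nephew: one path of length 3: r = (1/2)^3 = 1/8).
r to a half-sibling = 0.25 (half-sibs share one parent — one path of length 2: r = (1/2)^2 = 1/4).
r to a grandoffspring = 0.25 (two parent–offspring links: r = (1/2)^2 = 1/4).
r to a full sibling = 0.5 (full sibs share both parents — two paths of length 2: r = 2·(1/2)^2 = 1/2).
Summing one r·B term per recipient: 2·0.125·0.519 + 3·0.25·0.32 + 3·0.25·0.269 + 2·0.5·0.108 = 0.6795.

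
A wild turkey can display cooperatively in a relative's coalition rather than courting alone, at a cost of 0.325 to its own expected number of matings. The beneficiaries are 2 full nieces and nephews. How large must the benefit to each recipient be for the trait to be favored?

r to a full niece or nephew = 1/4 (full aunt/uncle↔niece/nephew: two paths of length 3 through the shared grandparent pair: r = 2·(1/2)^3 = 1/4).
Hamilton's rule with n recipients of equal r: n·r·B > C, so B > C/(n·r) = 0.325/(2·0.25) = 0.65.

0.65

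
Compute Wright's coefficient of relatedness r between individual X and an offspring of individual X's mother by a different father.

0.25

Each parent–offspring link contributes a factor of 1/2, and independent paths through distinct common ancestors add.
Half-sibs share one parent — one path of length 2: r = (1/2)^2 = 1/4.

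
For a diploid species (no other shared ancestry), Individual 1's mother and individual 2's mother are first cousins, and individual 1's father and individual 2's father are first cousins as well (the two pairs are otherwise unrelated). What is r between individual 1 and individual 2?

0.0625

Relatedness sums over independent paths through distinct common ancestors.
Individual 1 and individual 2 are related in two ways: second cousins through their mothers (r = 1/32) and second cousins through their fathers (r = 1/32).
r = 1/32 + 1/32 = 0.0625.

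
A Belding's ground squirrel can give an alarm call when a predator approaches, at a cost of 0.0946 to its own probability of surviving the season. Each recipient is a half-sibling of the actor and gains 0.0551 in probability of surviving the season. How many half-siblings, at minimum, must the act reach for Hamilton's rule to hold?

r to a half-sibling = 1/4 (half-sibs share one parent — one path of length 2: r = (1/2)^2 = 1/4).
Hamilton's rule: n·r·B > C  ⇒  n > C/(r·B) = 0.0946/(0.25·0.0551) = 6.868.
The smallest integer exceeding 6.868 is 7.

7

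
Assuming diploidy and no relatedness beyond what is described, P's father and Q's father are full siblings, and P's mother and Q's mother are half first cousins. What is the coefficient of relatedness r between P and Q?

0.140625

Relatedness sums over independent paths through distinct common ancestors.
P and Q are related in two ways: first cousins through their fathers (r = 1/8) and half second cousins through their mothers (r = 1/64).
r = 1/8 + 1/64 = 9/64 = 0.140625.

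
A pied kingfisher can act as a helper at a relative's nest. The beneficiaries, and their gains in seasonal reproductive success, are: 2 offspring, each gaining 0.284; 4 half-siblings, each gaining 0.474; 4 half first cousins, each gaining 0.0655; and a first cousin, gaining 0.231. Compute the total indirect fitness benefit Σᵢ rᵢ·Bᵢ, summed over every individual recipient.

r to an offspring = 0.5 (one parent–offspring link: r = (1/2)^1 = 1/2).
r to a half-sibling = 0.25 (half-sibs share one parent — one path of length 2: r = (1/2)^2 = 1/4).
r to a half first cousin = 1/16 (half first cousins share one grandparent — one path of length 4: r = (1/2)^4 = 1/16).
r to a first cousin = 1/8 (first cousins share one grandparent pair — two paths of length 4: r = 2·(1/2)^4 = 1/8).
Summing one r·B term per recipient: 2·0.5·0.284 + 4·0.25·0.474 + 4·0.0625·0.0655 + 1·0.125·0.231 = 0.80325.

0.80325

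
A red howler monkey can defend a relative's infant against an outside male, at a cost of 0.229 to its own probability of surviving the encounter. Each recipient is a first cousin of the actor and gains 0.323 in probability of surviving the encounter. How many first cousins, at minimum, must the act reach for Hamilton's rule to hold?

6

r to a first cousin = 1/8 (first cousins share one grandparent pair — two paths of length 4: r = 2·(1/2)^4 = 1/8).
Hamilton's rule: n·r·B > C  ⇒  n > C/(r·B) = 0.229/(0.125·0.323) = 5.672.
The smallest integer exceeding 5.672 is 6.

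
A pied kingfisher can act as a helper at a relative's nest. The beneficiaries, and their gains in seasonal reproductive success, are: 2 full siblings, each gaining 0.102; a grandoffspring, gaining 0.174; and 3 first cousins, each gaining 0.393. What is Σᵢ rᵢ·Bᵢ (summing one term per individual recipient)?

r to a full sibling = 0.5 (full sibs share both parents — two paths of length 2: r = 2·(1/2)^2 = 1/2).
r to a grandoffspring = 1/4 (two parent–offspring links: r = (1/2)^2 = 1/4).
r to a first cousin = 0.125 (first cousins share one grandparent pair — two paths of length 4: r = 2·(1/2)^4 = 1/8).
Summing one r·B term per recipient: 2·0.5·0.102 + 1·0.25·0.174 + 3·0.125·0.393 = 0.292875.

0.292875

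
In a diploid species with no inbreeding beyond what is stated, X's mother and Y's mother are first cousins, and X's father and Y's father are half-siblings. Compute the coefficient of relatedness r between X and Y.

0.09375

Wright's path rule: contributions from independent ancestry routes add.
X and Y are related in two ways: second cousins through their mothers (r = 1/32) and half first cousins through their fathers (r = 1/16).
r = 1/32 + 1/16 = 0.09375.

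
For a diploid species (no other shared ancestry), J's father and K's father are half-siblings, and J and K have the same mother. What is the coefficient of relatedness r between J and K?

With two independent routes of shared ancestry, r is the sum of the two contributions.
J and K are related in two ways: half first cousins through their fathers (r = 1/16) and half-sibs through their shared mother (r = 1/4).
r = 1/16 + 1/4 = 5/16 = 0.3125.

0.3125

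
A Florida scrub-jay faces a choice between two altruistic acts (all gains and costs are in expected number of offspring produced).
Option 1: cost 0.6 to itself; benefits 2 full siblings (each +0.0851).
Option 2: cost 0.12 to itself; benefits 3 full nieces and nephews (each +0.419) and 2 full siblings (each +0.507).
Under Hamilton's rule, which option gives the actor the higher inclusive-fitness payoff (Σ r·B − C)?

Option 1: r to a full sibling = 0.5.
Option 1: Σ r·B − C = (2·0.5·0.0851) − 0.6 = -0.5149.
Option 2: r to a full niece or nephew = 0.25.
Option 2: r to a full sibling = 0.5.
Option 2: Σ r·B − C = (3·0.25·0.419 + 2·0.5·0.507) − 0.12 = 0.70125.
Option 2 has the higher net inclusive-fitness payoff.

Option 2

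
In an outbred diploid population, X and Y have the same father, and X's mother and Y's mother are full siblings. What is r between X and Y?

0.375

Independent pedigree routes through distinct common ancestors add.
X and Y are related in two ways: half-sibs through their shared father (r = 1/4) and first cousins through their mothers (r = 1/8).
r = 1/4 + 1/8 = 3/8 = 0.375.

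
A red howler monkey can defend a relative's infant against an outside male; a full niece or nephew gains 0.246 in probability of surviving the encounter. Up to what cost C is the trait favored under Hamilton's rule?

r to a full niece or nephew = 1/4 (full aunt/uncle↔niece/nephew: two paths of length 3 through the shared grandparent pair: r = 2·(1/2)^3 = 1/4).
Hamilton's rule: n·r·B > C, so the trait is favored while C < n·r·B = 1·0.25·0.246 = 0.0615.

0.0615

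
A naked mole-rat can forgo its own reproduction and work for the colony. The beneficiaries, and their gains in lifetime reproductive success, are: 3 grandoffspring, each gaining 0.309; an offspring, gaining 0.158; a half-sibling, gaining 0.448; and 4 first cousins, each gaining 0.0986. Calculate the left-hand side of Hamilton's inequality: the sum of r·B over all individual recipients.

0.47205

r to a grandoffspring = 1/4 (two parent–offspring links: r = (1/2)^2 = 1/4).
r to an offspring = 0.5 (one parent–offspring link: r = (1/2)^1 = 1/2).
r to a half-sibling = 1/4 (half-sibs share one parent — one path of length 2: r = (1/2)^2 = 1/4).
r to a first cousin = 0.125 (first cousins share one grandparent pair — two paths of length 4: r = 2·(1/2)^4 = 1/8).
Summing one r·B term per recipient: 3·0.25·0.309 + 1·0.5·0.158 + 1·0.25·0.448 + 4·0.125·0.0986 = 0.47205.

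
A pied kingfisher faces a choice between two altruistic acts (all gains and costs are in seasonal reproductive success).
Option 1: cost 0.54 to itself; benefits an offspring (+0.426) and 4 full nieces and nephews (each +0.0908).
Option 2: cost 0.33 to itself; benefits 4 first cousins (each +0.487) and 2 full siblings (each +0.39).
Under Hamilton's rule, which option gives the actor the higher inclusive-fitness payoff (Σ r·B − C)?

Option 2

Option 1: r to an offspring = 0.5.
Option 1: r to a full niece or nephew = 0.25.
Option 1: Σ r·B − C = (1·0.5·0.426 + 4·0.25·0.0908) − 0.54 = -0.2362.
Option 2: r to a first cousin = 0.125.
Option 2: r to a full sibling = 0.5.
Option 2: Σ r·B − C = (4·0.125·0.487 + 2·0.5·0.39) − 0.33 = 0.3035.
Option 2 has the higher net inclusive-fitness payoff.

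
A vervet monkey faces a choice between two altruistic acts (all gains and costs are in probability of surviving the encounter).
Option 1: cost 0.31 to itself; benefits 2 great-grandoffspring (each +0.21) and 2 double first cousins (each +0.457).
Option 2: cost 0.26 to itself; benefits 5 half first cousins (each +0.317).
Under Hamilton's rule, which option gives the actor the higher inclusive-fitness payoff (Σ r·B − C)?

Option 1

Option 1: r to a great-grandoffspring = 0.125.
Option 1: r to a double first cousin = 0.25.
Option 1: Σ r·B − C = (2·0.125·0.21 + 2·0.25·0.457) − 0.31 = -0.029.
Option 2: r to a half first cousin = 0.0625.
Option 2: Σ r·B − C = (5·0.0625·0.317) − 0.26 = -0.1609375.
Option 1 has the higher net inclusive-fitness payoff.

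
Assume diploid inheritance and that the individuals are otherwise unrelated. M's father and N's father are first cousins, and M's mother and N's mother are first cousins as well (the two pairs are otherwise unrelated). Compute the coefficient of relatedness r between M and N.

0.0625

Relatedness sums over independent paths through distinct common ancestors.
M and N are related in two ways: second cousins through their fathers (r = 1/32) and second cousins through their mothers (r = 1/32).
r = 1/32 + 1/32 = 1/16 = 0.0625.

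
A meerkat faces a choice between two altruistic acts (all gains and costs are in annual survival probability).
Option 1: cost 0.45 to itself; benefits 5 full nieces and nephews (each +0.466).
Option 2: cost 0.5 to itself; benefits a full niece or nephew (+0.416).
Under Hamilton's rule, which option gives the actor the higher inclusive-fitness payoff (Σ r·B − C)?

Option 1

Option 1: r to a full niece or nephew = 0.25.
Option 1: Σ r·B − C = (5·0.25·0.466) − 0.45 = 0.1325.
Option 2: r to a full niece or nephew = 0.25.
Option 2: Σ r·B − C = (1·0.25·0.416) − 0.5 = -0.396.
Option 1 has the higher net inclusive-fitness payoff.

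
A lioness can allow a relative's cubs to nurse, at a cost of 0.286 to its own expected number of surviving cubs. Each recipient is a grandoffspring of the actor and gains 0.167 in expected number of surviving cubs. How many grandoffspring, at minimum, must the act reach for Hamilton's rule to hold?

7

r to a grandoffspring = 1/4 (two parent–offspring links: r = (1/2)^2 = 1/4).
Hamilton's rule: n·r·B > C  ⇒  n > C/(r·B) = 0.286/(0.25·0.167) = 6.85.
The smallest integer exceeding 6.85 is 7.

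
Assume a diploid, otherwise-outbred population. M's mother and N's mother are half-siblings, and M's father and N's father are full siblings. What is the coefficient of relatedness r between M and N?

0.1875

Independent pedigree routes through distinct common ancestors add.
M and N are related in two ways: half first cousins through their mothers (r = 1/16) and first cousins through their fathers (r = 1/8).
r = 1/16 + 1/8 = 3/16 = 0.1875.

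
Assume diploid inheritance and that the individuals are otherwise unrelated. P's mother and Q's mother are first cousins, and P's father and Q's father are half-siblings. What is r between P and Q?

Relatedness sums over independent paths through distinct common ancestors.
P and Q are related in two ways: second cousins through their mothers (r = 1/32) and half first cousins through their fathers (r = 1/16).
r = 1/32 + 1/16 = 0.09375.

0.09375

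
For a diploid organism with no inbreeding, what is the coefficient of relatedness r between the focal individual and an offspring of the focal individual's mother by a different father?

0.25

Each parent–offspring link contributes a factor of 1/2, and independent paths through distinct common ancestors add.
Half-sibs share one parent — one path of length 2: r = (1/2)^2 = 1/4.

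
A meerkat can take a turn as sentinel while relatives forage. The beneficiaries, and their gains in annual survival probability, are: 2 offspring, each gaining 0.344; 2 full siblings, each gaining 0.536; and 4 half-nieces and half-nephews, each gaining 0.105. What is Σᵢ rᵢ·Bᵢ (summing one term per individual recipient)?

r to an offspring = 0.5 (one parent–offspring link: r = (1/2)^1 = 1/2).
r to a full sibling = 1/2 (full sibs share both parents — two paths of length 2: r = 2·(1/2)^2 = 1/2).
r to a half-niece or half-nephew = 1/8 (half-aunt/uncle↔niece/nephew: one path of length 3: r = (1/2)^3 = 1/8).
Summing one r·B term per recipient: 2·0.5·0.344 + 2·0.5·0.536 + 4·0.125·0.105 = 0.9325.

0.9325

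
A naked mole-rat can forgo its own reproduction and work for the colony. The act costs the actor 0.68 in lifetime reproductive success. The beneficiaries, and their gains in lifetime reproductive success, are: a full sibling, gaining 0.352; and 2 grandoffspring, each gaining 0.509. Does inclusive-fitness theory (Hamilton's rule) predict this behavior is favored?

Hamilton's rule: the trait is favored when the sum of r·B over every recipient exceeds the actor's cost C.
r to a full sibling = 1/2 (full sibs share both parents — two paths of length 2: r = 2·(1/2)^2 = 1/2).
r to a grandoffspring = 0.25 (two parent–offspring links: r = (1/2)^2 = 1/4).
Summing one r·B term per recipient: 1·0.5·0.352 + 2·0.25·0.509 = 0.4305.
0.4305 < 0.68: the indirect benefit is less than the cost.

No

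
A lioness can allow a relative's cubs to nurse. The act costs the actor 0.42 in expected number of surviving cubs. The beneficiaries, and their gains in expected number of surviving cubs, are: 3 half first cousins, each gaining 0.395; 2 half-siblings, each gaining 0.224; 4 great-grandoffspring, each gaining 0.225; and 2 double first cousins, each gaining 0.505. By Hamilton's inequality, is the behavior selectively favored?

Hamilton's rule: the trait is favored when the sum of r·B over every recipient exceeds the actor's cost C.
r to a half first cousin = 0.0625 (half first cousins share one grandparent — one path of length 4: r = (1/2)^4 = 1/16).
r to a half-sibling = 0.25 (half-sibs share one parent — one path of length 2: r = (1/2)^2 = 1/4).
r to a great-grandoffspring = 1/8 (three parent–offspring links: r = (1/2)^3 = 1/8).
r to a double first cousin = 1/4 (double first cousins share both grandparent pairs — four paths of length 4: r = 4·(1/2)^4 = 1/4).
Summing one r·B term per recipient: 3·0.0625·0.395 + 2·0.25·0.224 + 4·0.125·0.225 + 2·0.25·0.505 = 0.5510625.
0.5510625 > 0.42: the indirect benefit exceeds the cost.

Yes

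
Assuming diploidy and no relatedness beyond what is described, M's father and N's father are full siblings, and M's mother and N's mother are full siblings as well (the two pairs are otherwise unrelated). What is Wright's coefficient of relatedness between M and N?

Wright's path rule: contributions from independent ancestry routes add.
M and N are related in two ways: first cousins through their fathers (r = 1/8) and first cousins through their mothers (r = 1/8) — i.e. double first cousins.
r = 1/8 + 1/8 = 1/4 = 0.25.

0.25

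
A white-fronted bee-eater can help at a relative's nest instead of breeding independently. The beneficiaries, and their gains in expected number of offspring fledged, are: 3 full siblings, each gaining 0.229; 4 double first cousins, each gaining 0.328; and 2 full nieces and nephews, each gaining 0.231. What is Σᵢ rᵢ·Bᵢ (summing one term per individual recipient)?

r to a full sibling = 1/2 (full sibs share both parents — two paths of length 2: r = 2·(1/2)^2 = 1/2).
r to a double first cousin = 1/4 (double first cousins share both grandparent pairs — four paths of length 4: r = 4·(1/2)^4 = 1/4).
r to a full niece or nephew = 1/4 (full aunt/uncle↔niece/nephew: two paths of length 3 through the shared grandparent pair: r = 2·(1/2)^3 = 1/4).
Summing one r·B term per recipient: 3·0.5·0.229 + 4·0.25·0.328 + 2·0.25·0.231 = 0.787.

0.787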